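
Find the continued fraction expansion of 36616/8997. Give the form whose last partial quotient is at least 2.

[4; 14, 3, 15, 1, 3, 3]

36616 = 4×8997 + 628
8997 = 14×628 + 205
628 = 3×205 + 13
205 = 15×13 + 10
13 = 1×10 + 3
10 = 3×3 + 1
3 = 3×1 + 0  (stop)
So 36616/8997 = [4; 14, 3, 15, 1, 3, 3].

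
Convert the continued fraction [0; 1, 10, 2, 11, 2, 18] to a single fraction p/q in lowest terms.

9295/10182

Fold from the inside: start with 18/1.
  2 + 1/18 = 37/18
  11 + 18/37 = 425/37
  2 + 37/425 = 887/425
  10 + 425/887 = 9295/887
  1 + 887/9295 = 10182/9295
  0 + 9295/10182 = 9295/10182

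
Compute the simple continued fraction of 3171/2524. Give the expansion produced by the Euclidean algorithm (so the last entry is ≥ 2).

[1; 3, 1, 9, 9, 7]

3171 = 1·2524 + 647
2524 = 3·647 + 583
647 = 1·583 + 64
583 = 9·64 + 7
64 = 9·7 + 1
7 = 7·1 + 0  (stop)
So 3171/2524 = [1; 3, 1, 9, 9, 7].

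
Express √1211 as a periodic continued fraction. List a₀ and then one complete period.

[34; 1, 3, 1, 68]

a₀ = ⌊√1211⌋ = 34.
With m₀=0, d₀=1 and mₖ₊₁ = dₖaₖ − mₖ, dₖ₊₁ = (n − mₖ₊₁²)/dₖ, aₖ₊₁ = ⌊(a₀+mₖ₊₁)/dₖ₊₁⌋:
  k=1: m=34, d=55, a=1
  k=2: m=21, d=14, a=3
  k=3: m=21, d=55, a=1
  k=4: m=34, d=1, a=68
d=1 and a=2a₀=68 at k=4, so the next step gives (m, d) = (34, 55) again — its k=1 value — and the period has length 4.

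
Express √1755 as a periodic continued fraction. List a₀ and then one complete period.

a₀ = ⌊√1755⌋ = 41.
With m₀=0, d₀=1 and mₖ₊₁ = dₖaₖ − mₖ, dₖ₊₁ = (n − mₖ₊₁²)/dₖ, aₖ₊₁ = ⌊(a₀+mₖ₊₁)/dₖ₊₁⌋:
  k=1: m=41, d=74, a=1
  k=2: m=33, d=9, a=8
  k=3: m=39, d=26, a=3
  k=4: m=39, d=9, a=8
  k=5: m=33, d=74, a=1
  k=6: m=41, d=1, a=82
d=1 and a=2a₀=82 at k=6, so the next step gives (m, d) = (41, 74) again — its k=1 value — and the period has length 6.

[41; 1, 8, 3, 8, 1, 82]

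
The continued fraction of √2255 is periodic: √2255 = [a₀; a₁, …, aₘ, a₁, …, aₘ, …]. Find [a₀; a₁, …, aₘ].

[47; 2, 18, 2, 94]

a₀ = ⌊√2255⌋ = 47.
With m₀=0, d₀=1 and mₖ₊₁ = dₖaₖ − mₖ, dₖ₊₁ = (n − mₖ₊₁²)/dₖ, aₖ₊₁ = ⌊(a₀+mₖ₊₁)/dₖ₊₁⌋:
  k=1: m=47, d=46, a=2
  k=2: m=45, d=5, a=18
  k=3: m=45, d=46, a=2
  k=4: m=47, d=1, a=94
d=1 and a=2a₀=94 at k=4, so the next step gives (m, d) = (47, 46) again — its k=1 value — and the period has length 4.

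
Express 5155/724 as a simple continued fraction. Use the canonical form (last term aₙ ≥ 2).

5155 = 7*724 + 87
724 = 8*87 + 28
87 = 3*28 + 3
28 = 9*3 + 1
3 = 3*1 + 0  (stop)
So 5155/724 = [7; 8, 3, 9, 3].

[7; 8, 3, 9, 3]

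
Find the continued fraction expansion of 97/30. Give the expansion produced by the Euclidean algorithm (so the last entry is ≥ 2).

[3; 4, 3, 2]

97 = 3*30 + 7
30 = 4*7 + 2
7 = 3*2 + 1
2 = 2*1 + 0  (stop)
So 97/30 = [3; 4, 3, 2].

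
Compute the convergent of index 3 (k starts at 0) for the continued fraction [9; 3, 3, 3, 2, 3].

307/33

Using pₖ = aₖpₖ₋₁ + pₖ₋₂, qₖ = aₖqₖ₋₁ + qₖ₋₂ (with p₋₁=1, p₋₂=0, q₋₁=0, q₋₂=1):
  k=0: a=9, p=9, q=1
  k=1: a=3, p=28, q=3
  k=2: a=3, p=93, q=10
  k=3: a=3, p=307, q=33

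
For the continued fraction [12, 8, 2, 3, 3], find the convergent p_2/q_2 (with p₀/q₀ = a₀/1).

206/17

Using pₖ = aₖpₖ₋₁ + pₖ₋₂, qₖ = aₖqₖ₋₁ + qₖ₋₂ (with p₋₁=1, p₋₂=0, q₋₁=0, q₋₂=1):
  k=0: a=12, p=12, q=1
  k=1: a=8, p=97, q=8
  k=2: a=2, p=206, q=17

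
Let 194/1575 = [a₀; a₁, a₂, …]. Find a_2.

8

194 = 0·1575 + 194   →  a_0 = 0
1575 = 8·194 + 23   →  a_1 = 8
194 = 8·23 + 10   →  a_2 = 8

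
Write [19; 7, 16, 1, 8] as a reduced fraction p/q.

20539/1073

Fold from the inside: start with 8/1.
  1 + 1/8 = 9/8
  16 + 8/9 = 152/9
  7 + 9/152 = 1073/152
  19 + 152/1073 = 20539/1073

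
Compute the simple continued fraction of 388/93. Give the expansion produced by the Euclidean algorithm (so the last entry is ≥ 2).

388 = 4·93 + 16
93 = 5·16 + 13
16 = 1·13 + 3
13 = 4·3 + 1
3 = 3·1 + 0  (stop)
So 388/93 = [4; 5, 1, 4, 3].

[4; 5, 1, 4, 3]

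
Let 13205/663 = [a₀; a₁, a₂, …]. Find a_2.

13205 = 19·663 + 608   →  a_0 = 19
663 = 1·608 + 55   →  a_1 = 1
608 = 11·55 + 3   →  a_2 = 11

11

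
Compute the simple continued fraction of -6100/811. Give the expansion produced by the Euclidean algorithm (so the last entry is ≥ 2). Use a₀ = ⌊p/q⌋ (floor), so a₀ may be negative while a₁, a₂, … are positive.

[-8; 2, 11, 11, 1, 2]

-6100 = -8·811 + 388
811 = 2·388 + 35
388 = 11·35 + 3
35 = 11·3 + 2
3 = 1·2 + 1
2 = 2·1 + 0  (stop)
So -6100/811 = [-8; 2, 11, 11, 1, 2].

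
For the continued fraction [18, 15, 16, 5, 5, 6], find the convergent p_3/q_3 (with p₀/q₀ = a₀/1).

Using pₖ = aₖpₖ₋₁ + pₖ₋₂, qₖ = aₖqₖ₋₁ + qₖ₋₂ (with p₋₁=1, p₋₂=0, q₋₁=0, q₋₂=1):
  k=0: a=18, p=18, q=1
  k=1: a=15, p=271, q=15
  k=2: a=16, p=4354, q=241
  k=3: a=5, p=22041, q=1220

22041/1220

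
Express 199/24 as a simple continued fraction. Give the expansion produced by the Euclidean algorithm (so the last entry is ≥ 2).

199 = 8·24 + 7
24 = 3·7 + 3
7 = 2·3 + 1
3 = 3·1 + 0  (stop)
So 199/24 = [8; 3, 2, 3].

[8; 3, 2, 3]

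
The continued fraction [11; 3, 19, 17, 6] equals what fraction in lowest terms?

67875/5992

Using pₖ = aₖpₖ₋₁ + pₖ₋₂ and qₖ = aₖqₖ₋₁ + qₖ₋₂:
  k=0: a=11, p=11, q=1
  k=1: a=3, p=34, q=3
  k=2: a=19, p=657, q=58
  k=3: a=17, p=11203, q=989
  k=4: a=6, p=67875, q=5992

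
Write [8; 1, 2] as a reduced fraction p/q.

Using pₖ = aₖpₖ₋₁ + pₖ₋₂ and qₖ = aₖqₖ₋₁ + qₖ₋₂:
  k=0: a=8, p=8, q=1
  k=1: a=1, p=9, q=1
  k=2: a=2, p=26, q=3

26/3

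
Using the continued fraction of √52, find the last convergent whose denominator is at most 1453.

√52 = [7; 4, 1, 2, 1, 4, 14, …] (period length 6).
Convergents:
  p_0/q_0 = 7/1
  p_1/q_1 = 29/4
  p_2/q_2 = 36/5
  p_3/q_3 = 101/14
  p_4/q_4 = 137/19
  p_5/q_5 = 649/90
  p_6/q_6 = 9223/1279
  p_7/q_7 = 37541/5206
q_6 = 1279 ≤ 1453 < 5206 = q_7, so the answer is 9223/1279.

9223/1279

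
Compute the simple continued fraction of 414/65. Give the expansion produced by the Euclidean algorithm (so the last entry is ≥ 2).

[6; 2, 1, 2, 2, 3]

414 = 6×65 + 24
65 = 2×24 + 17
24 = 1×17 + 7
17 = 2×7 + 3
7 = 2×3 + 1
3 = 3×1 + 0  (stop)
So 414/65 = [6; 2, 1, 2, 2, 3].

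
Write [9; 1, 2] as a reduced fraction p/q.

Using pₖ = aₖpₖ₋₁ + pₖ₋₂ and qₖ = aₖqₖ₋₁ + qₖ₋₂:
  k=0: a=9, p=9, q=1
  k=1: a=1, p=10, q=1
  k=2: a=2, p=29, q=3

29/3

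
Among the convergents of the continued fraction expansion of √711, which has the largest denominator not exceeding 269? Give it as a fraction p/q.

4293/161

√711 = [26; 1, 1, 1, 52, …] (period length 4).
Convergents:
  p_0/q_0 = 26/1
  p_1/q_1 = 27/1
  p_2/q_2 = 53/2
  p_3/q_3 = 80/3
  p_4/q_4 = 4213/158
  p_5/q_5 = 4293/161
  p_6/q_6 = 8506/319
q_5 = 161 ≤ 269 < 319 = q_6, so the answer is 4293/161.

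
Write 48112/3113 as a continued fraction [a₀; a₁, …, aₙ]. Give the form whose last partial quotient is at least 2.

[15; 2, 5, 12, 1, 2, 7]

48112 = 15*3113 + 1417
3113 = 2*1417 + 279
1417 = 5*279 + 22
279 = 12*22 + 15
22 = 1*15 + 7
15 = 2*7 + 1
7 = 7*1 + 0  (stop)
So 48112/3113 = [15; 2, 5, 12, 1, 2, 7].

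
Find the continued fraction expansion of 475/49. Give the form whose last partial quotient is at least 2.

475 = 9*49 + 34
49 = 1*34 + 15
34 = 2*15 + 4
15 = 3*4 + 3
4 = 1*3 + 1
3 = 3*1 + 0  (stop)
So 475/49 = [9; 1, 2, 3, 1, 3].

[9; 1, 2, 3, 1, 3]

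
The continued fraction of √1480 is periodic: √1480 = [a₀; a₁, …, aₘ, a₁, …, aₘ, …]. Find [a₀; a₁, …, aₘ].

a₀ = ⌊√1480⌋ = 38.
With m₀=0, d₀=1 and mₖ₊₁ = dₖaₖ − mₖ, dₖ₊₁ = (n − mₖ₊₁²)/dₖ, aₖ₊₁ = ⌊(a₀+mₖ₊₁)/dₖ₊₁⌋:
  k=1: m=38, d=36, a=2
  k=2: m=34, d=9, a=8
  k=3: m=38, d=4, a=19
  k=4: m=38, d=9, a=8
  k=5: m=34, d=36, a=2
  k=6: m=38, d=1, a=76
d=1 and a=2a₀=76 at k=6, so the next step gives (m, d) = (38, 36) again — its k=1 value — and the period has length 6.

[38; 2, 8, 19, 8, 2, 76]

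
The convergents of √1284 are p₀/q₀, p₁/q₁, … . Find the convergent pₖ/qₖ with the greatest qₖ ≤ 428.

15229/425

√1284 = [35; 1, 4, 1, 70, …] (period length 4).
Convergents:
  p_0/q_0 = 35/1
  p_1/q_1 = 36/1
  p_2/q_2 = 179/5
  p_3/q_3 = 215/6
  p_4/q_4 = 15229/425
  p_5/q_5 = 15444/431
q_4 = 425 ≤ 428 < 431 = q_5, so the answer is 15229/425.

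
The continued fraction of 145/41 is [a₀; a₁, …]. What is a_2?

145 = 3·41 + 22   →  a_0 = 3
41 = 1·22 + 19   →  a_1 = 1
22 = 1·19 + 3   →  a_2 = 1

1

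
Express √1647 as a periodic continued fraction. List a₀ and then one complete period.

a₀ = ⌊√1647⌋ = 40.
With m₀=0, d₀=1 and mₖ₊₁ = dₖaₖ − mₖ, dₖ₊₁ = (n − mₖ₊₁²)/dₖ, aₖ₊₁ = ⌊(a₀+mₖ₊₁)/dₖ₊₁⌋:
  k=1: m=40, d=47, a=1
  k=2: m=7, d=34, a=1
  k=3: m=27, d=27, a=2
  k=4: m=27, d=34, a=1
  k=5: m=7, d=47, a=1
  k=6: m=40, d=1, a=80
d=1 and a=2a₀=80 at k=6, so the next step gives (m, d) = (40, 47) again — its k=1 value — and the period has length 6.

[40; 1, 1, 2, 1, 1, 80]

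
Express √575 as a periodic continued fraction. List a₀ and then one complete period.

[23; 1, 46]

a₀ = ⌊√575⌋ = 23.
With m₀=0, d₀=1 and mₖ₊₁ = dₖaₖ − mₖ, dₖ₊₁ = (n − mₖ₊₁²)/dₖ, aₖ₊₁ = ⌊(a₀+mₖ₊₁)/dₖ₊₁⌋:
  k=1: m=23, d=46, a=1
  k=2: m=23, d=1, a=46
d=1 and a=2a₀=46 at k=2, so the next step gives (m, d) = (23, 46) again — its k=1 value — and the period has length 2.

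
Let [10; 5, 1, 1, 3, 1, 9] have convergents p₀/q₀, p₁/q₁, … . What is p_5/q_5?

509/50

Using pₖ = aₖpₖ₋₁ + pₖ₋₂, qₖ = aₖqₖ₋₁ + qₖ₋₂ (with p₋₁=1, p₋₂=0, q₋₁=0, q₋₂=1):
  k=0: a=10, p=10, q=1
  k=1: a=5, p=51, q=5
  k=2: a=1, p=61, q=6
  k=3: a=1, p=112, q=11
  k=4: a=3, p=397, q=39
  k=5: a=1, p=509, q=50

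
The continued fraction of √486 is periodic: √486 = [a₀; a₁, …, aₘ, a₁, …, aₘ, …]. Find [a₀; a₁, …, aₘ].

[22; 22, 44]

a₀ = ⌊√486⌋ = 22.
With m₀=0, d₀=1 and mₖ₊₁ = dₖaₖ − mₖ, dₖ₊₁ = (n − mₖ₊₁²)/dₖ, aₖ₊₁ = ⌊(a₀+mₖ₊₁)/dₖ₊₁⌋:
  k=1: m=22, d=2, a=22
  k=2: m=22, d=1, a=44
d=1 and a=2a₀=44 at k=2, so the next step gives (m, d) = (22, 2) again — its k=1 value — and the period has length 2.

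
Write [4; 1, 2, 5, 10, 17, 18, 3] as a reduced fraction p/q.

720757/153774

Using pₖ = aₖpₖ₋₁ + pₖ₋₂ and qₖ = aₖqₖ₋₁ + qₖ₋₂:
  k=0: a=4, p=4, q=1
  k=1: a=1, p=5, q=1
  k=2: a=2, p=14, q=3
  k=3: a=5, p=75, q=16
  k=4: a=10, p=764, q=163
  k=5: a=17, p=13063, q=2787
  k=6: a=18, p=235898, q=50329
  k=7: a=3, p=720757, q=153774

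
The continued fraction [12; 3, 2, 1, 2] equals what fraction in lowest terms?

Fold from the inside: start with 2/1.
  1 + 1/2 = 3/2
  2 + 2/3 = 8/3
  3 + 3/8 = 27/8
  12 + 8/27 = 332/27

332/27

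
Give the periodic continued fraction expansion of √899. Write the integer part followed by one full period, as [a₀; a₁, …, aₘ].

[29; 1, 58]

a₀ = ⌊√899⌋ = 29.
With m₀=0, d₀=1 and mₖ₊₁ = dₖaₖ − mₖ, dₖ₊₁ = (n − mₖ₊₁²)/dₖ, aₖ₊₁ = ⌊(a₀+mₖ₊₁)/dₖ₊₁⌋:
  k=1: m=29, d=58, a=1
  k=2: m=29, d=1, a=58
d=1 and a=2a₀=58 at k=2, so the next step gives (m, d) = (29, 58) again — its k=1 value — and the period has length 2.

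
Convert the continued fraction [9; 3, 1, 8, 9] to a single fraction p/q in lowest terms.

2953/319

Fold from the inside: start with 9/1.
  8 + 1/9 = 73/9
  1 + 9/73 = 82/73
  3 + 73/82 = 319/82
  9 + 82/319 = 2953/319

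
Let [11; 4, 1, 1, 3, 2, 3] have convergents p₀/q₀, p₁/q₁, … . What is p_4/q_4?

359/32

Using pₖ = aₖpₖ₋₁ + pₖ₋₂, qₖ = aₖqₖ₋₁ + qₖ₋₂ (with p₋₁=1, p₋₂=0, q₋₁=0, q₋₂=1):
  k=0: a=11, p=11, q=1
  k=1: a=4, p=45, q=4
  k=2: a=1, p=56, q=5
  k=3: a=1, p=101, q=9
  k=4: a=3, p=359, q=32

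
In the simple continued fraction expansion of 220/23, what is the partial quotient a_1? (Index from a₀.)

1

220 = 9·23 + 13   →  a_0 = 9
23 = 1·13 + 10   →  a_1 = 1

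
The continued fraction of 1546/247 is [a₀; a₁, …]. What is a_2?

1

1546 = 6·247 + 64   →  a_0 = 6
247 = 3·64 + 55   →  a_1 = 3
64 = 1·55 + 9   →  a_2 = 1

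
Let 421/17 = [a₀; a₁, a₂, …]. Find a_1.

1

421 = 24·17 + 13   →  a_0 = 24
17 = 1·13 + 4   →  a_1 = 1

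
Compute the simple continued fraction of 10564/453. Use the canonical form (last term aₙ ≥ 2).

10564 = 23·453 + 145
453 = 3·145 + 18
145 = 8·18 + 1
18 = 18·1 + 0  (stop)
So 10564/453 = [23; 3, 8, 18].

[23; 3, 8, 18]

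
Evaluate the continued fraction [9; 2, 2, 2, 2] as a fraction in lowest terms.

273/29

Fold from the inside: start with 2/1.
  2 + 1/2 = 5/2
  2 + 2/5 = 12/5
  2 + 5/12 = 29/12
  9 + 12/29 = 273/29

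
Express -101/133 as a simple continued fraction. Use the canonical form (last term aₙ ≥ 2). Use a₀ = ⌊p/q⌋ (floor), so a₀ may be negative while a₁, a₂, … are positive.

[-1; 4, 6, 2, 2]

-101 = -1·133 + 32
133 = 4·32 + 5
32 = 6·5 + 2
5 = 2·2 + 1
2 = 2·1 + 0  (stop)
So -101/133 = [-1; 4, 6, 2, 2].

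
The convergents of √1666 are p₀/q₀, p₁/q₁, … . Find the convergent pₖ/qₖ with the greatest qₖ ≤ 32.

√1666 = [40; 1, 4, 2, 4, 1, 80, …] (period length 6).
Convergents:
  p_0/q_0 = 40/1
  p_1/q_1 = 41/1
  p_2/q_2 = 204/5
  p_3/q_3 = 449/11
  p_4/q_4 = 2000/49
q_3 = 11 ≤ 32 < 49 = q_4, so the answer is 449/11.

449/11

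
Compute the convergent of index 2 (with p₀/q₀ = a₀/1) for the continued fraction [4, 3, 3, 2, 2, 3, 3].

43/10

Using pₖ = aₖpₖ₋₁ + pₖ₋₂, qₖ = aₖqₖ₋₁ + qₖ₋₂ (with p₋₁=1, p₋₂=0, q₋₁=0, q₋₂=1):
  k=0: a=4, p=4, q=1
  k=1: a=3, p=13, q=3
  k=2: a=3, p=43, q=10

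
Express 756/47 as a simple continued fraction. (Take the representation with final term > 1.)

[16; 11, 1, 3]

756 = 16·47 + 4
47 = 11·4 + 3
4 = 1·3 + 1
3 = 3·1 + 0  (stop)
So 756/47 = [16; 11, 1, 3].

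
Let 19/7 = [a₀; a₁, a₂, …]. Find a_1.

19 = 2·7 + 5   →  a_0 = 2
7 = 1·5 + 2   →  a_1 = 1

1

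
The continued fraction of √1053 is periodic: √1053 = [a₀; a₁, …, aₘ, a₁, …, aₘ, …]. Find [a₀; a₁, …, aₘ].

a₀ = ⌊√1053⌋ = 32.
With m₀=0, d₀=1 and mₖ₊₁ = dₖaₖ − mₖ, dₖ₊₁ = (n − mₖ₊₁²)/dₖ, aₖ₊₁ = ⌊(a₀+mₖ₊₁)/dₖ₊₁⌋:
  k=1: m=32, d=29, a=2
  k=2: m=26, d=13, a=4
  k=3: m=26, d=29, a=2
  k=4: m=32, d=1, a=64
d=1 and a=2a₀=64 at k=4, so the next step gives (m, d) = (32, 29) again — its k=1 value — and the period has length 4.

[32; 2, 4, 2, 64]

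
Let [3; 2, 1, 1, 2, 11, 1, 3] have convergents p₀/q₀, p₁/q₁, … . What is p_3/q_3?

17/5

Using pₖ = aₖpₖ₋₁ + pₖ₋₂, qₖ = aₖqₖ₋₁ + qₖ₋₂ (with p₋₁=1, p₋₂=0, q₋₁=0, q₋₂=1):
  k=0: a=3, p=3, q=1
  k=1: a=2, p=7, q=2
  k=2: a=1, p=10, q=3
  k=3: a=1, p=17, q=5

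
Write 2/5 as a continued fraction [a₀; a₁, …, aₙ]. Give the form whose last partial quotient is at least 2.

2 = 0×5 + 2
5 = 2×2 + 1
2 = 2×1 + 0  (stop)
So 2/5 = [0; 2, 2].

[0; 2, 2]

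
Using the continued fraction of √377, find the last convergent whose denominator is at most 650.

√377 = [19; 2, 2, 2, 38, …] (period length 4).
Convergents:
  p_0/q_0 = 19/1
  p_1/q_1 = 39/2
  p_2/q_2 = 97/5
  p_3/q_3 = 233/12
  p_4/q_4 = 8951/461
  p_5/q_5 = 18135/934
q_4 = 461 ≤ 650 < 934 = q_5, so the answer is 8951/461.

8951/461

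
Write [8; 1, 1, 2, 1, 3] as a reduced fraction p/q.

Fold from the inside: start with 3/1.
  1 + 1/3 = 4/3
  2 + 3/4 = 11/4
  1 + 4/11 = 15/11
  1 + 11/15 = 26/15
  8 + 15/26 = 223/26

223/26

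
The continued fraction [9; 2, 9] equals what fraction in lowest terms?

180/19

Using pₖ = aₖpₖ₋₁ + pₖ₋₂ and qₖ = aₖqₖ₋₁ + qₖ₋₂:
  k=0: a=9, p=9, q=1
  k=1: a=2, p=19, q=2
  k=2: a=9, p=180, q=19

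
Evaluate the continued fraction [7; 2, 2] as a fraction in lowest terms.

Fold from the inside: start with 2/1.
  2 + 1/2 = 5/2
  7 + 2/5 = 37/5

37/5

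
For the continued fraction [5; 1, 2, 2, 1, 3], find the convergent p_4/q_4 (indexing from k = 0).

57/10

Using pₖ = aₖpₖ₋₁ + pₖ₋₂, qₖ = aₖqₖ₋₁ + qₖ₋₂ (with p₋₁=1, p₋₂=0, q₋₁=0, q₋₂=1):
  k=0: a=5, p=5, q=1
  k=1: a=1, p=6, q=1
  k=2: a=2, p=17, q=3
  k=3: a=2, p=40, q=7
  k=4: a=1, p=57, q=10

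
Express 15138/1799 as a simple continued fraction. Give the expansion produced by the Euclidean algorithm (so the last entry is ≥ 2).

15138 = 8×1799 + 746
1799 = 2×746 + 307
746 = 2×307 + 132
307 = 2×132 + 43
132 = 3×43 + 3
43 = 14×3 + 1
3 = 3×1 + 0  (stop)
So 15138/1799 = [8; 2, 2, 2, 3, 14, 3].

[8; 2, 2, 2, 3, 14, 3]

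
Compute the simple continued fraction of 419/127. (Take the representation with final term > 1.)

[3; 3, 2, 1, 12]

419 = 3*127 + 38
127 = 3*38 + 13
38 = 2*13 + 12
13 = 1*12 + 1
12 = 12*1 + 0  (stop)
So 419/127 = [3; 3, 2, 1, 12].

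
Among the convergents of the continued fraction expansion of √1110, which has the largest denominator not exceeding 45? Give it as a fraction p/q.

633/19

√1110 = [33; 3, 6, 3, 66, …] (period length 4).
Convergents:
  p_0/q_0 = 33/1
  p_1/q_1 = 100/3
  p_2/q_2 = 633/19
  p_3/q_3 = 1999/60
q_2 = 19 ≤ 45 < 60 = q_3, so the answer is 633/19.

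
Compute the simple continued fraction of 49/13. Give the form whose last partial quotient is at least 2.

49 = 3·13 + 10
13 = 1·10 + 3
10 = 3·3 + 1
3 = 3·1 + 0  (stop)
So 49/13 = [3; 1, 3, 3].

[3; 1, 3, 3]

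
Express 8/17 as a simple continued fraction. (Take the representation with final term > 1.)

8 = 0×17 + 8
17 = 2×8 + 1
8 = 8×1 + 0  (stop)
So 8/17 = [0; 2, 8].

[0; 2, 8]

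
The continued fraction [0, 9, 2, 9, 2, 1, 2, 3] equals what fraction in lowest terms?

Fold from the inside: start with 3/1.
  2 + 1/3 = 7/3
  1 + 3/7 = 10/7
  2 + 7/10 = 27/10
  9 + 10/27 = 253/27
  2 + 27/253 = 533/253
  9 + 253/533 = 5050/533
  0 + 533/5050 = 533/5050

533/5050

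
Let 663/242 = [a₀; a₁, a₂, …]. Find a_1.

663 = 2·242 + 179   →  a_0 = 2
242 = 1·179 + 63   →  a_1 = 1

1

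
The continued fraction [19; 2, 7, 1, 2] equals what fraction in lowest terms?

954/49

Using pₖ = aₖpₖ₋₁ + pₖ₋₂ and qₖ = aₖqₖ₋₁ + qₖ₋₂:
  k=0: a=19, p=19, q=1
  k=1: a=2, p=39, q=2
  k=2: a=7, p=292, q=15
  k=3: a=1, p=331, q=17
  k=4: a=2, p=954, q=49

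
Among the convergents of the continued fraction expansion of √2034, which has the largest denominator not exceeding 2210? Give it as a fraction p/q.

√2034 = [45; 10, 90, …] (period length 2).
Convergents:
  p_0/q_0 = 45/1
  p_1/q_1 = 451/10
  p_2/q_2 = 40635/901
  p_3/q_3 = 406801/9020
q_2 = 901 ≤ 2210 < 9020 = q_3, so the answer is 40635/901.

40635/901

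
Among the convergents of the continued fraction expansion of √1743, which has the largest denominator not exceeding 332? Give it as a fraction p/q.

√1743 = [41; 1, 2, 1, 82, …] (period length 4).
Convergents:
  p_0/q_0 = 41/1
  p_1/q_1 = 42/1
  p_2/q_2 = 125/3
  p_3/q_3 = 167/4
  p_4/q_4 = 13819/331
  p_5/q_5 = 13986/335
q_4 = 331 ≤ 332 < 335 = q_5, so the answer is 13819/331.

13819/331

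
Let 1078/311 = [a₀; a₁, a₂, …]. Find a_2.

6

1078 = 3·311 + 145   →  a_0 = 3
311 = 2·145 + 21   →  a_1 = 2
145 = 6·21 + 19   →  a_2 = 6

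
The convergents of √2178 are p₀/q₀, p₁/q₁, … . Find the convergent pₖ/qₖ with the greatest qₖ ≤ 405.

13114/281

√2178 = [46; 1, 2, 46, 2, 1, 92, …] (period length 6).
Convergents:
  p_0/q_0 = 46/1
  p_1/q_1 = 47/1
  p_2/q_2 = 140/3
  p_3/q_3 = 6487/139
  p_4/q_4 = 13114/281
  p_5/q_5 = 19601/420
q_4 = 281 ≤ 405 < 420 = q_5, so the answer is 13114/281.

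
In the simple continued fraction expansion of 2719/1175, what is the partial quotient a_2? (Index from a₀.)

5

2719 = 2·1175 + 369   →  a_0 = 2
1175 = 3·369 + 68   →  a_1 = 3
369 = 5·68 + 29   →  a_2 = 5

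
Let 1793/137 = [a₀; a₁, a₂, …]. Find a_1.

11

1793 = 13·137 + 12   →  a_0 = 13
137 = 11·12 + 5   →  a_1 = 11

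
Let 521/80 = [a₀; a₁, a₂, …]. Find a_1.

1

521 = 6·80 + 41   →  a_0 = 6
80 = 1·41 + 39   →  a_1 = 1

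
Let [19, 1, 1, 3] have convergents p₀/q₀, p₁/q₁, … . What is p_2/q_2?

39/2

Using pₖ = aₖpₖ₋₁ + pₖ₋₂, qₖ = aₖqₖ₋₁ + qₖ₋₂ (with p₋₁=1, p₋₂=0, q₋₁=0, q₋₂=1):
  k=0: a=19, p=19, q=1
  k=1: a=1, p=20, q=1
  k=2: a=1, p=39, q=2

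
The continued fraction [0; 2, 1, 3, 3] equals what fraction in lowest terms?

Using pₖ = aₖpₖ₋₁ + pₖ₋₂ and qₖ = aₖqₖ₋₁ + qₖ₋₂:
  k=0: a=0, p=0, q=1
  k=1: a=2, p=1, q=2
  k=2: a=1, p=1, q=3
  k=3: a=3, p=4, q=11
  k=4: a=3, p=13, q=36

13/36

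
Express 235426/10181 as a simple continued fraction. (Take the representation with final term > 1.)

[23; 8, 16, 2, 2, 15]

235426 = 23×10181 + 1263
10181 = 8×1263 + 77
1263 = 16×77 + 31
77 = 2×31 + 15
31 = 2×15 + 1
15 = 15×1 + 0  (stop)
So 235426/10181 = [23; 8, 16, 2, 2, 15].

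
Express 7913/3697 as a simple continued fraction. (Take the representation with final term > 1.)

[2; 7, 8, 9, 7]

7913 = 2×3697 + 519
3697 = 7×519 + 64
519 = 8×64 + 7
64 = 9×7 + 1
7 = 7×1 + 0  (stop)
So 7913/3697 = [2; 7, 8, 9, 7].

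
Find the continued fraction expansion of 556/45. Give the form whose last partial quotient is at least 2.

[12; 2, 1, 4, 3]

556 = 12×45 + 16
45 = 2×16 + 13
16 = 1×13 + 3
13 = 4×3 + 1
3 = 3×1 + 0  (stop)
So 556/45 = [12; 2, 1, 4, 3].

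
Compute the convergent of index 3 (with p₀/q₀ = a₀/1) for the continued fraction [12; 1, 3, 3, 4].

Using pₖ = aₖpₖ₋₁ + pₖ₋₂, qₖ = aₖqₖ₋₁ + qₖ₋₂ (with p₋₁=1, p₋₂=0, q₋₁=0, q₋₂=1):
  k=0: a=12, p=12, q=1
  k=1: a=1, p=13, q=1
  k=2: a=3, p=51, q=4
  k=3: a=3, p=166, q=13

166/13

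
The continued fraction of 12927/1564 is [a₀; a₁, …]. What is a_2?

1

12927 = 8·1564 + 415   →  a_0 = 8
1564 = 3·415 + 319   →  a_1 = 3
415 = 1·319 + 96   →  a_2 = 1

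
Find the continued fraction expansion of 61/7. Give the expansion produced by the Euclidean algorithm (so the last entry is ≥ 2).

61 = 8×7 + 5
7 = 1×5 + 2
5 = 2×2 + 1
2 = 2×1 + 0  (stop)
So 61/7 = [8; 1, 2, 2].

[8; 1, 2, 2]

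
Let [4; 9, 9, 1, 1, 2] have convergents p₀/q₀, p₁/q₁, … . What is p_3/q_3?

374/91

Using pₖ = aₖpₖ₋₁ + pₖ₋₂, qₖ = aₖqₖ₋₁ + qₖ₋₂ (with p₋₁=1, p₋₂=0, q₋₁=0, q₋₂=1):
  k=0: a=4, p=4, q=1
  k=1: a=9, p=37, q=9
  k=2: a=9, p=337, q=82
  k=3: a=1, p=374, q=91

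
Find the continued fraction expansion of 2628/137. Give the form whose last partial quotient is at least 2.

[19; 5, 2, 12]

2628 = 19*137 + 25
137 = 5*25 + 12
25 = 2*12 + 1
12 = 12*1 + 0  (stop)
So 2628/137 = [19; 5, 2, 12].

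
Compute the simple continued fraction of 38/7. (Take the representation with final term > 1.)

38 = 5·7 + 3
7 = 2·3 + 1
3 = 3·1 + 0  (stop)
So 38/7 = [5; 2, 3].

[5; 2, 3]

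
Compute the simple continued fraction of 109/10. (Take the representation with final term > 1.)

109 = 10·10 + 9
10 = 1·9 + 1
9 = 9·1 + 0  (stop)
So 109/10 = [10; 1, 9].

[10; 1, 9]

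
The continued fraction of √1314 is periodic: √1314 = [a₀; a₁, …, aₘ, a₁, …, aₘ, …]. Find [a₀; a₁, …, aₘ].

a₀ = ⌊√1314⌋ = 36.
With m₀=0, d₀=1 and mₖ₊₁ = dₖaₖ − mₖ, dₖ₊₁ = (n − mₖ₊₁²)/dₖ, aₖ₊₁ = ⌊(a₀+mₖ₊₁)/dₖ₊₁⌋:
  k=1: m=36, d=18, a=4
  k=2: m=36, d=1, a=72
d=1 and a=2a₀=72 at k=2, so the next step gives (m, d) = (36, 18) again — its k=1 value — and the period has length 2.

[36; 4, 72]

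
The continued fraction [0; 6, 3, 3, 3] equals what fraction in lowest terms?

Using pₖ = aₖpₖ₋₁ + pₖ₋₂ and qₖ = aₖqₖ₋₁ + qₖ₋₂:
  k=0: a=0, p=0, q=1
  k=1: a=6, p=1, q=6
  k=2: a=3, p=3, q=19
  k=3: a=3, p=10, q=63
  k=4: a=3, p=33, q=208

33/208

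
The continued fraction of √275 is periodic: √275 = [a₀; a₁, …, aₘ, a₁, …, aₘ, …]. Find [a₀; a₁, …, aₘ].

[16; 1, 1, 2, 1, 1, 32]

a₀ = ⌊√275⌋ = 16.
With m₀=0, d₀=1 and mₖ₊₁ = dₖaₖ − mₖ, dₖ₊₁ = (n − mₖ₊₁²)/dₖ, aₖ₊₁ = ⌊(a₀+mₖ₊₁)/dₖ₊₁⌋:
  k=1: m=16, d=19, a=1
  k=2: m=3, d=14, a=1
  k=3: m=11, d=11, a=2
  k=4: m=11, d=14, a=1
  k=5: m=3, d=19, a=1
  k=6: m=16, d=1, a=32
d=1 and a=2a₀=32 at k=6, so the next step gives (m, d) = (16, 19) again — its k=1 value — and the period has length 6.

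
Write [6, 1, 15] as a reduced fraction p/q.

111/16

Fold from the inside: start with 15/1.
  1 + 1/15 = 16/15
  6 + 15/16 = 111/16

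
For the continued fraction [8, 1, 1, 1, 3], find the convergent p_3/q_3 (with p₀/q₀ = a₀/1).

Using pₖ = aₖpₖ₋₁ + pₖ₋₂, qₖ = aₖqₖ₋₁ + qₖ₋₂ (with p₋₁=1, p₋₂=0, q₋₁=0, q₋₂=1):
  k=0: a=8, p=8, q=1
  k=1: a=1, p=9, q=1
  k=2: a=1, p=17, q=2
  k=3: a=1, p=26, q=3

26/3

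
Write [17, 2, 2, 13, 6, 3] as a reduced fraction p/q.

22415/1288

Using pₖ = aₖpₖ₋₁ + pₖ₋₂ and qₖ = aₖqₖ₋₁ + qₖ₋₂:
  k=0: a=17, p=17, q=1
  k=1: a=2, p=35, q=2
  k=2: a=2, p=87, q=5
  k=3: a=13, p=1166, q=67
  k=4: a=6, p=7083, q=407
  k=5: a=3, p=22415, q=1288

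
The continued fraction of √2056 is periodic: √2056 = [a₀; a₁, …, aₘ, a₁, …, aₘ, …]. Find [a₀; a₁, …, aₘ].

a₀ = ⌊√2056⌋ = 45.
With m₀=0, d₀=1 and mₖ₊₁ = dₖaₖ − mₖ, dₖ₊₁ = (n − mₖ₊₁²)/dₖ, aₖ₊₁ = ⌊(a₀+mₖ₊₁)/dₖ₊₁⌋:
  k=1: m=45, d=31, a=2
  k=2: m=17, d=57, a=1
  k=3: m=40, d=8, a=10
  k=4: m=40, d=57, a=1
  k=5: m=17, d=31, a=2
  k=6: m=45, d=1, a=90
d=1 and a=2a₀=90 at k=6, so the next step gives (m, d) = (45, 31) again — its k=1 value — and the period has length 6.

[45; 2, 1, 10, 1, 2, 90]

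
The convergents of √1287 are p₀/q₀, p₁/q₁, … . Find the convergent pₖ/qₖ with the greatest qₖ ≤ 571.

20341/567

√1287 = [35; 1, 6, 1, 70, …] (period length 4).
Convergents:
  p_0/q_0 = 35/1
  p_1/q_1 = 36/1
  p_2/q_2 = 251/7
  p_3/q_3 = 287/8
  p_4/q_4 = 20341/567
  p_5/q_5 = 20628/575
q_4 = 567 ≤ 571 < 575 = q_5, so the answer is 20341/567.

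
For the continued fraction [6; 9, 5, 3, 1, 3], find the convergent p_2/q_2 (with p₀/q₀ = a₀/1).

Using pₖ = aₖpₖ₋₁ + pₖ₋₂, qₖ = aₖqₖ₋₁ + qₖ₋₂ (with p₋₁=1, p₋₂=0, q₋₁=0, q₋₂=1):
  k=0: a=6, p=6, q=1
  k=1: a=9, p=55, q=9
  k=2: a=5, p=281, q=46

281/46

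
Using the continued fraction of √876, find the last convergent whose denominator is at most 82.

2131/72

√876 = [29; 1, 1, 2, 14, 2, 1, 1, 58, …] (period length 8).
Convergents:
  p_0/q_0 = 29/1
  p_1/q_1 = 30/1
  p_2/q_2 = 59/2
  p_3/q_3 = 148/5
  p_4/q_4 = 2131/72
  p_5/q_5 = 4410/149
q_4 = 72 ≤ 82 < 149 = q_5, so the answer is 2131/72.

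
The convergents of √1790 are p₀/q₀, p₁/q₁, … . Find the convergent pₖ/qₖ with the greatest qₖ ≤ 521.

√1790 = [42; 3, 4, 8, 4, 3, 84, …] (period length 6).
Convergents:
  p_0/q_0 = 42/1
  p_1/q_1 = 127/3
  p_2/q_2 = 550/13
  p_3/q_3 = 4527/107
  p_4/q_4 = 18658/441
  p_5/q_5 = 60501/1430
q_4 = 441 ≤ 521 < 1430 = q_5, so the answer is 18658/441.

18658/441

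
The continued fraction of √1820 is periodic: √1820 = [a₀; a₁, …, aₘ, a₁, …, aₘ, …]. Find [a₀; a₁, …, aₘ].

a₀ = ⌊√1820⌋ = 42.
With m₀=0, d₀=1 and mₖ₊₁ = dₖaₖ − mₖ, dₖ₊₁ = (n − mₖ₊₁²)/dₖ, aₖ₊₁ = ⌊(a₀+mₖ₊₁)/dₖ₊₁⌋:
  k=1: m=42, d=56, a=1
  k=2: m=14, d=29, a=1
  k=3: m=15, d=55, a=1
  k=4: m=40, d=4, a=20
  k=5: m=40, d=55, a=1
  k=6: m=15, d=29, a=1
  k=7: m=14, d=56, a=1
  k=8: m=42, d=1, a=84
d=1 and a=2a₀=84 at k=8, so the next step gives (m, d) = (42, 56) again — its k=1 value — and the period has length 8.

[42; 1, 1, 1, 20, 1, 1, 1, 84]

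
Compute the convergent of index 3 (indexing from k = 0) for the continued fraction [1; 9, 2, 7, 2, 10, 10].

Using pₖ = aₖpₖ₋₁ + pₖ₋₂, qₖ = aₖqₖ₋₁ + qₖ₋₂ (with p₋₁=1, p₋₂=0, q₋₁=0, q₋₂=1):
  k=0: a=1, p=1, q=1
  k=1: a=9, p=10, q=9
  k=2: a=2, p=21, q=19
  k=3: a=7, p=157, q=142

157/142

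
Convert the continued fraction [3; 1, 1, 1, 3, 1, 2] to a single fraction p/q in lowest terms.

Using pₖ = aₖpₖ₋₁ + pₖ₋₂ and qₖ = aₖqₖ₋₁ + qₖ₋₂:
  k=0: a=3, p=3, q=1
  k=1: a=1, p=4, q=1
  k=2: a=1, p=7, q=2
  k=3: a=1, p=11, q=3
  k=4: a=3, p=40, q=11
  k=5: a=1, p=51, q=14
  k=6: a=2, p=142, q=39

142/39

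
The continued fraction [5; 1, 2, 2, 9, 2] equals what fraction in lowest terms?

794/139

Using pₖ = aₖpₖ₋₁ + pₖ₋₂ and qₖ = aₖqₖ₋₁ + qₖ₋₂:
  k=0: a=5, p=5, q=1
  k=1: a=1, p=6, q=1
  k=2: a=2, p=17, q=3
  k=3: a=2, p=40, q=7
  k=4: a=9, p=377, q=66
  k=5: a=2, p=794, q=139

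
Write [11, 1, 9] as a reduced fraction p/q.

119/10

Using pₖ = aₖpₖ₋₁ + pₖ₋₂ and qₖ = aₖqₖ₋₁ + qₖ₋₂:
  k=0: a=11, p=11, q=1
  k=1: a=1, p=12, q=1
  k=2: a=9, p=119, q=10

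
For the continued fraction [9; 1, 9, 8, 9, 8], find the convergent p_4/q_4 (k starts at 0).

Using pₖ = aₖpₖ₋₁ + pₖ₋₂, qₖ = aₖqₖ₋₁ + qₖ₋₂ (with p₋₁=1, p₋₂=0, q₋₁=0, q₋₂=1):
  k=0: a=9, p=9, q=1
  k=1: a=1, p=10, q=1
  k=2: a=9, p=99, q=10
  k=3: a=8, p=802, q=81
  k=4: a=9, p=7317, q=739

7317/739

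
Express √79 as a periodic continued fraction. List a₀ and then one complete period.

a₀ = ⌊√79⌋ = 8.
With m₀=0, d₀=1 and mₖ₊₁ = dₖaₖ − mₖ, dₖ₊₁ = (n − mₖ₊₁²)/dₖ, aₖ₊₁ = ⌊(a₀+mₖ₊₁)/dₖ₊₁⌋:
  k=1: m=8, d=15, a=1
  k=2: m=7, d=2, a=7
  k=3: m=7, d=15, a=1
  k=4: m=8, d=1, a=16
d=1 and a=2a₀=16 at k=4, so the next step gives (m, d) = (8, 15) again — its k=1 value — and the period has length 4.

[8; 1, 7, 1, 16]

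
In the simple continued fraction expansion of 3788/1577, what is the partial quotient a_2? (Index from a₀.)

2

3788 = 2·1577 + 634   →  a_0 = 2
1577 = 2·634 + 309   →  a_1 = 2
634 = 2·309 + 16   →  a_2 = 2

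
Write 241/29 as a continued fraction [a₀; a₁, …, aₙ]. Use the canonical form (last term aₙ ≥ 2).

[8; 3, 4, 2]

241 = 8*29 + 9
29 = 3*9 + 2
9 = 4*2 + 1
2 = 2*1 + 0  (stop)
So 241/29 = [8; 3, 4, 2].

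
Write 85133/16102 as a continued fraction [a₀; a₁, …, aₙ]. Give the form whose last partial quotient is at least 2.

85133 = 5×16102 + 4623
16102 = 3×4623 + 2233
4623 = 2×2233 + 157
2233 = 14×157 + 35
157 = 4×35 + 17
35 = 2×17 + 1
17 = 17×1 + 0  (stop)
So 85133/16102 = [5; 3, 2, 14, 4, 2, 17].

[5; 3, 2, 14, 4, 2, 17]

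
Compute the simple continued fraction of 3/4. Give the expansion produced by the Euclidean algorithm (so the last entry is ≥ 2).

3 = 0×4 + 3
4 = 1×3 + 1
3 = 3×1 + 0  (stop)
So 3/4 = [0; 1, 3].

[0; 1, 3]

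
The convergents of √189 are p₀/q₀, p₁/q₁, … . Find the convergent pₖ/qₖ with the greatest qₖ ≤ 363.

√189 = [13; 1, 2, 1, 26, …] (period length 4).
Convergents:
  p_0/q_0 = 13/1
  p_1/q_1 = 14/1
  p_2/q_2 = 41/3
  p_3/q_3 = 55/4
  p_4/q_4 = 1471/107
  p_5/q_5 = 1526/111
  p_6/q_6 = 4523/329
  p_7/q_7 = 6049/440
q_6 = 329 ≤ 363 < 440 = q_7, so the answer is 4523/329.

4523/329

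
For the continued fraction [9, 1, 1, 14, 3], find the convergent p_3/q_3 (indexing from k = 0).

276/29

Using pₖ = aₖpₖ₋₁ + pₖ₋₂, qₖ = aₖqₖ₋₁ + qₖ₋₂ (with p₋₁=1, p₋₂=0, q₋₁=0, q₋₂=1):
  k=0: a=9, p=9, q=1
  k=1: a=1, p=10, q=1
  k=2: a=1, p=19, q=2
  k=3: a=14, p=276, q=29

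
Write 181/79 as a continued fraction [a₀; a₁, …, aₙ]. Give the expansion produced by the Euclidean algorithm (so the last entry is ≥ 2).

181 = 2×79 + 23
79 = 3×23 + 10
23 = 2×10 + 3
10 = 3×3 + 1
3 = 3×1 + 0  (stop)
So 181/79 = [2; 3, 2, 3, 3].

[2; 3, 2, 3, 3]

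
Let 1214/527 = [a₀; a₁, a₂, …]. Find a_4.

2

1214 = 2·527 + 160   →  a_0 = 2
527 = 3·160 + 47   →  a_1 = 3
160 = 3·47 + 19   →  a_2 = 3
47 = 2·19 + 9   →  a_3 = 2
19 = 2·9 + 1   →  a_4 = 2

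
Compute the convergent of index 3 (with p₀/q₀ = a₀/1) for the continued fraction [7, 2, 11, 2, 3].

Using pₖ = aₖpₖ₋₁ + pₖ₋₂, qₖ = aₖqₖ₋₁ + qₖ₋₂ (with p₋₁=1, p₋₂=0, q₋₁=0, q₋₂=1):
  k=0: a=7, p=7, q=1
  k=1: a=2, p=15, q=2
  k=2: a=11, p=172, q=23
  k=3: a=2, p=359, q=48

359/48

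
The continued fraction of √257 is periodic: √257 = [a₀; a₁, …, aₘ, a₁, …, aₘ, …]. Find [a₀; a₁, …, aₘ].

a₀ = ⌊√257⌋ = 16.
With m₀=0, d₀=1 and mₖ₊₁ = dₖaₖ − mₖ, dₖ₊₁ = (n − mₖ₊₁²)/dₖ, aₖ₊₁ = ⌊(a₀+mₖ₊₁)/dₖ₊₁⌋:
  k=1: m=16, d=1, a=32
d=1 and a=2a₀=32 at k=1, so the next step gives (m, d) = (16, 1) again — its k=1 value — and the period has length 1.

[16; 32]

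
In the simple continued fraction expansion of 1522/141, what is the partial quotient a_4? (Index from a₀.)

1522 = 10·141 + 112   →  a_0 = 10
141 = 1·112 + 29   →  a_1 = 1
112 = 3·29 + 25   →  a_2 = 3
29 = 1·25 + 4   →  a_3 = 1
25 = 6·4 + 1   →  a_4 = 6

6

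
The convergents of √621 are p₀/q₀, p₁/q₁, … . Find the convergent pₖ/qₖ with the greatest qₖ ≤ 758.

√621 = [24; 1, 11, 2, 11, 1, 48, …] (period length 6).
Convergents:
  p_0/q_0 = 24/1
  p_1/q_1 = 25/1
  p_2/q_2 = 299/12
  p_3/q_3 = 623/25
  p_4/q_4 = 7152/287
  p_5/q_5 = 7775/312
  p_6/q_6 = 380352/15263
q_5 = 312 ≤ 758 < 15263 = q_6, so the answer is 7775/312.

7775/312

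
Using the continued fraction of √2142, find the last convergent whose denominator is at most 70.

1805/39

√2142 = [46; 3, 1, 1, 4, 1, 1, 3, 92, …] (period length 8).
Convergents:
  p_0/q_0 = 46/1
  p_1/q_1 = 139/3
  p_2/q_2 = 185/4
  p_3/q_3 = 324/7
  p_4/q_4 = 1481/32
  p_5/q_5 = 1805/39
  p_6/q_6 = 3286/71
q_5 = 39 ≤ 70 < 71 = q_6, so the answer is 1805/39.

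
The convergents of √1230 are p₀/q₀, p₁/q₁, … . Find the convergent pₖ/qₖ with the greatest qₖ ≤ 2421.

√1230 = [35; 14, 70, …] (period length 2).
Convergents:
  p_0/q_0 = 35/1
  p_1/q_1 = 491/14
  p_2/q_2 = 34405/981
  p_3/q_3 = 482161/13748
q_2 = 981 ≤ 2421 < 13748 = q_3, so the answer is 34405/981.

34405/981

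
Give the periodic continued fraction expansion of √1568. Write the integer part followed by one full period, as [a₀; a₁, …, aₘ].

a₀ = ⌊√1568⌋ = 39.
With m₀=0, d₀=1 and mₖ₊₁ = dₖaₖ − mₖ, dₖ₊₁ = (n − mₖ₊₁²)/dₖ, aₖ₊₁ = ⌊(a₀+mₖ₊₁)/dₖ₊₁⌋:
  k=1: m=39, d=47, a=1
  k=2: m=8, d=32, a=1
  k=3: m=24, d=31, a=2
  k=4: m=38, d=4, a=19
  k=5: m=38, d=31, a=2
  k=6: m=24, d=32, a=1
  k=7: m=8, d=47, a=1
  k=8: m=39, d=1, a=78
d=1 and a=2a₀=78 at k=8, so the next step gives (m, d) = (39, 47) again — its k=1 value — and the period has length 8.

[39; 1, 1, 2, 19, 2, 1, 1, 78]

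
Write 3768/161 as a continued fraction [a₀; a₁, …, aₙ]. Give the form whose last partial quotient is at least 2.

3768 = 23·161 + 65
161 = 2·65 + 31
65 = 2·31 + 3
31 = 10·3 + 1
3 = 3·1 + 0  (stop)
So 3768/161 = [23; 2, 2, 10, 3].

[23; 2, 2, 10, 3]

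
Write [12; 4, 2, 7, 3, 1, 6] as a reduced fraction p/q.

Using pₖ = aₖpₖ₋₁ + pₖ₋₂ and qₖ = aₖqₖ₋₁ + qₖ₋₂:
  k=0: a=12, p=12, q=1
  k=1: a=4, p=49, q=4
  k=2: a=2, p=110, q=9
  k=3: a=7, p=819, q=67
  k=4: a=3, p=2567, q=210
  k=5: a=1, p=3386, q=277
  k=6: a=6, p=22883, q=1872

22883/1872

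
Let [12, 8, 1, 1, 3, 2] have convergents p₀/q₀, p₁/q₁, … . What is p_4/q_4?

727/60

Using pₖ = aₖpₖ₋₁ + pₖ₋₂, qₖ = aₖqₖ₋₁ + qₖ₋₂ (with p₋₁=1, p₋₂=0, q₋₁=0, q₋₂=1):
  k=0: a=12, p=12, q=1
  k=1: a=8, p=97, q=8
  k=2: a=1, p=109, q=9
  k=3: a=1, p=206, q=17
  k=4: a=3, p=727, q=60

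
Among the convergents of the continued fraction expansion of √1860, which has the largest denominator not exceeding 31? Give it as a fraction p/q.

345/8

√1860 = [43; 7, 1, 4, 1, 7, 86, …] (period length 6).
Convergents:
  p_0/q_0 = 43/1
  p_1/q_1 = 302/7
  p_2/q_2 = 345/8
  p_3/q_3 = 1682/39
q_2 = 8 ≤ 31 < 39 = q_3, so the answer is 345/8.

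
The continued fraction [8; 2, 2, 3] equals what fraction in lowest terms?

Using pₖ = aₖpₖ₋₁ + pₖ₋₂ and qₖ = aₖqₖ₋₁ + qₖ₋₂:
  k=0: a=8, p=8, q=1
  k=1: a=2, p=17, q=2
  k=2: a=2, p=42, q=5
  k=3: a=3, p=143, q=17

143/17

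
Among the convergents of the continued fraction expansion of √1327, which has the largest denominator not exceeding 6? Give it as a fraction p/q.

√1327 = [36; 2, 2, 1, 35, 1, 2, 2, 72, …] (period length 8).
Convergents:
  p_0/q_0 = 36/1
  p_1/q_1 = 73/2
  p_2/q_2 = 182/5
  p_3/q_3 = 255/7
q_2 = 5 ≤ 6 < 7 = q_3, so the answer is 182/5.

182/5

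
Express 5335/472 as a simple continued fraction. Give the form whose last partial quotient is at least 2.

[11; 3, 3, 3, 14]

5335 = 11·472 + 143
472 = 3·143 + 43
143 = 3·43 + 14
43 = 3·14 + 1
14 = 14·1 + 0  (stop)
So 5335/472 = [11; 3, 3, 3, 14].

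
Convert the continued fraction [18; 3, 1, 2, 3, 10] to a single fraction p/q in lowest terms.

6961/381

Fold from the inside: start with 10/1.
  3 + 1/10 = 31/10
  2 + 10/31 = 72/31
  1 + 31/72 = 103/72
  3 + 72/103 = 381/103
  18 + 103/381 = 6961/381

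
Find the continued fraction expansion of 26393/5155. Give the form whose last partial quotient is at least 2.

26393 = 5*5155 + 618
5155 = 8*618 + 211
618 = 2*211 + 196
211 = 1*196 + 15
196 = 13*15 + 1
15 = 15*1 + 0  (stop)
So 26393/5155 = [5; 8, 2, 1, 13, 15].

[5; 8, 2, 1, 13, 15]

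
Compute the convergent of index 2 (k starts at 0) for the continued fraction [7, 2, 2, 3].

Using pₖ = aₖpₖ₋₁ + pₖ₋₂, qₖ = aₖqₖ₋₁ + qₖ₋₂ (with p₋₁=1, p₋₂=0, q₋₁=0, q₋₂=1):
  k=0: a=7, p=7, q=1
  k=1: a=2, p=15, q=2
  k=2: a=2, p=37, q=5

37/5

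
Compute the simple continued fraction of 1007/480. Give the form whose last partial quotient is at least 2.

[2; 10, 4, 1, 2, 3]

1007 = 2×480 + 47
480 = 10×47 + 10
47 = 4×10 + 7
10 = 1×7 + 3
7 = 2×3 + 1
3 = 3×1 + 0  (stop)
So 1007/480 = [2; 10, 4, 1, 2, 3].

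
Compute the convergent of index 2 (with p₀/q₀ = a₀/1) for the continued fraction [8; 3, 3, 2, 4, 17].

Using pₖ = aₖpₖ₋₁ + pₖ₋₂, qₖ = aₖqₖ₋₁ + qₖ₋₂ (with p₋₁=1, p₋₂=0, q₋₁=0, q₋₂=1):
  k=0: a=8, p=8, q=1
  k=1: a=3, p=25, q=3
  k=2: a=3, p=83, q=10

83/10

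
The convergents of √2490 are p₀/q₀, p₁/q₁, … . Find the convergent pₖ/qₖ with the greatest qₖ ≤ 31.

499/10

√2490 = [49; 1, 8, 1, 98, …] (period length 4).
Convergents:
  p_0/q_0 = 49/1
  p_1/q_1 = 50/1
  p_2/q_2 = 449/9
  p_3/q_3 = 499/10
  p_4/q_4 = 49351/989
q_3 = 10 ≤ 31 < 989 = q_4, so the answer is 499/10.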